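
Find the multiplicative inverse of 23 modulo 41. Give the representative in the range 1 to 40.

25

23·25 = 575 = 14·41 + 1, so 23⁻¹ ≡ 25 (mod 41).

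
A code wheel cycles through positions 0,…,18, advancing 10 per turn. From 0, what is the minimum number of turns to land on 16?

The inverse of 10 mod 19 is 2 (since 10·2 = 20 ≡ 1).
Multiplying both sides by 2: x ≡ 2·16 = 32 ≡ 13 (mod 19).

13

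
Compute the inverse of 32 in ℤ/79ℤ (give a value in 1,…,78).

42

79 = 2·32 + 15
32 = 2·15 + 2
15 = 7·2 + 1
2 = 2·1 + 0
Back-substituting gives 32·42 ≡ 1 (mod 79).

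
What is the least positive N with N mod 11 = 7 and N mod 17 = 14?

Since 17·2 ≡ 1 (mod 11), take x = 14 + 17·((7−14)·2 mod 11) = 14 + 17·8 = 150.
Check: 150 mod 11 = 7, 150 mod 17 = 14.

150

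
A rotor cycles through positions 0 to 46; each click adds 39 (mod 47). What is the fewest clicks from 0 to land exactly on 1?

41

39·41 = 1599 = 34·47 + 1, so 39⁻¹ ≡ 41 (mod 47).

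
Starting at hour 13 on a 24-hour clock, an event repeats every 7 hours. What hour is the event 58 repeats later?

11

58·7 = 406.
406 mod 24 = 22 (since 16·24 = 384).
(13 + 22) mod 24 = 11.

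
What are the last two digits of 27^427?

03

Square-and-reduce mod 100: 27^1≡27, 27^2≡29, 27^4≡41, 27^8≡81, 27^16≡61, 27^32≡21, 27^64≡41, 27^128≡81, 27^256≡61.
Since 427 = 1 + 2 + 8 + 32 + 128 + 256 in binary, 27^427 ≡ 27·29·81·21·81·61 ≡ 3 (mod 100).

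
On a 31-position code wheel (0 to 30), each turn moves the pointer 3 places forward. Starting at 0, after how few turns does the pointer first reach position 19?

27

3⁻¹ ≡ 21 (mod 31) because 3·21 = 63 = 2·31 + 1.
Multiplying both sides by 21: x ≡ 21·19 = 399 ≡ 27 (mod 31).
Check: 3·27 = 81 = 2·31 + 19.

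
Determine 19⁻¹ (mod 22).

22 = 1·19 + 3
19 = 6·3 + 1
3 = 3·1 + 0
Back-substituting gives 19·7 ≡ 1 (mod 22).

7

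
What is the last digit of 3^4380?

1

Last digits of 3^n: 3, 9, 7, 1 (period 4).
4380 mod 4 = 0, so the last digit matches 3^4 = 1.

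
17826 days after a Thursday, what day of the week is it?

Monday

17826 mod 7 = 4 (since 2546·7 = 17822).
Thursday + 4 days → Monday.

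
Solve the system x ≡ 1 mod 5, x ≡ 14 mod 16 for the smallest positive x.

46

x ≡ 1 (mod 5) gives x ∈ {1, 6, 11, 16, 21, 26, 31, 36, …}.
The first of these with x mod 16 = 14 is 46.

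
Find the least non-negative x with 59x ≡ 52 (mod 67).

59⁻¹ ≡ 25 (mod 67) because 59·25 = 1475 = 22·67 + 1.
Multiplying both sides by 25: x ≡ 25·52 = 1300 ≡ 27 (mod 67).
Check: 59·27 = 1593 = 23·67 + 52.

27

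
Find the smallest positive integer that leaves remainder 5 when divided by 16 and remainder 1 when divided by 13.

53

x ≡ 1 (mod 13) gives x ∈ {1, 14, 27, 40, 53}.
The first of these with x mod 16 = 5 is 53.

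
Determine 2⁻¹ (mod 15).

8

15 = 7·2 + 1
2 = 2·1 + 0
Back-substituting gives 2·8 ≡ 1 (mod 15).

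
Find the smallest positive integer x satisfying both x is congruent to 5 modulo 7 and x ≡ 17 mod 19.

x ≡ 5 (mod 7) gives x ∈ {5, 12, 19, 26, 33, 40, 47, 54, …}.
The first of these with x mod 19 = 17 is 131.

131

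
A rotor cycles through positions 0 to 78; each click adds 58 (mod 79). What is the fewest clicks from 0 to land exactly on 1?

79 = 1·58 + 21
58 = 2·21 + 16
21 = 1·16 + 5
16 = 3·5 + 1
5 = 5·1 + 0
Back-substituting gives 58·15 ≡ 1 (mod 79).

15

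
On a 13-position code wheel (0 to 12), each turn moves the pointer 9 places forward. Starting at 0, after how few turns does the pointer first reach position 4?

The inverse of 9 mod 13 is 3 (since 9·3 = 27 ≡ 1).
Multiplying both sides by 3: x ≡ 3·4 = 12 ≡ 12 (mod 13).
Check: 9·12 = 108 = 8·13 + 4.

12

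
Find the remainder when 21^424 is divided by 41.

Square-and-reduce mod 41: 21^1≡21, 21^2≡31, 21^4≡18, 21^8≡37, 21^16≡16, 21^32≡10, 21^64≡18, 21^128≡37, 21^256≡16.
Since 424 = 8 + 32 + 128 + 256 in binary, 21^424 ≡ 37·10·37·16 ≡ 18 (mod 41).

18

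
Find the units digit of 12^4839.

Last digits of 2^n: 2, 4, 8, 6 (period 4).
4839 mod 4 = 3, so the last digit matches 2^3 = 8.

8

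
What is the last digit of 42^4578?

Last digits of 2^n: 2, 4, 8, 6 (period 4).
4578 mod 4 = 2, so the last digit matches 2^2 = 4.

4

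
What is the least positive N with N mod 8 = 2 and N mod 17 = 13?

Since 17·1 ≡ 1 (mod 8), take x = 13 + 17·((2−13)·1 mod 8) = 13 + 17·5 = 98.
Check: 98 mod 8 = 2, 98 mod 17 = 13.

98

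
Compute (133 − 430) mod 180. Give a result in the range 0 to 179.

63

430 mod 180 = 70 (since 2·180 = 360).
(133 − 70) mod 180 = 63.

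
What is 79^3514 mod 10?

1

Powers of 9 mod 10 repeat with period 2: 9, 1.
3514 leaves remainder 0 on division by 2, so 79^3514 ends in 1.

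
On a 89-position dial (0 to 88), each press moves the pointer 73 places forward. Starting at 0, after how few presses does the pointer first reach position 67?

73⁻¹ ≡ 50 (mod 89) because 73·50 = 3650 = 41·89 + 1.
Multiplying both sides by 50: x ≡ 50·67 = 3350 ≡ 57 (mod 89).

57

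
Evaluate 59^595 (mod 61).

Square-and-reduce mod 61: 59^1≡59, 59^2≡4, 59^4≡16, 59^8≡12, 59^16≡22, 59^32≡57, 59^64≡16, 59^128≡12, 59^256≡22, 59^512≡57.
595 = 1 + 2 + 16 + 64 + 512, so 59^595 ≡ 59·4·22·16·57 ≡ 40 (mod 61).

40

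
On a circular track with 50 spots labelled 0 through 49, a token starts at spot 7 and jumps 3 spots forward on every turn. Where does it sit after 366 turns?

366·3 = 1098.
1098 mod 50 = 48 (since 21·50 = 1050).
(7 + 48) mod 50 = 5.

5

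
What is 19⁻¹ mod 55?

19·29 = 551 = 10·55 + 1, so 19⁻¹ ≡ 29 (mod 55).

29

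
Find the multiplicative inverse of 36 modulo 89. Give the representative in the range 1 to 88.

89 = 2·36 + 17
36 = 2·17 + 2
17 = 8·2 + 1
2 = 2·1 + 0
Back-substituting gives 36·47 ≡ 1 (mod 89).

47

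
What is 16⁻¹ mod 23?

13

23 = 1·16 + 7
16 = 2·7 + 2
7 = 3·2 + 1
2 = 2·1 + 0
Back-substituting gives 16·13 ≡ 1 (mod 23).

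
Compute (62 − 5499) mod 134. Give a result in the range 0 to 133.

57

5499 = 41·134 + 5, so 5499 mod 134 = 5.
(62 − 5) mod 134 = 57.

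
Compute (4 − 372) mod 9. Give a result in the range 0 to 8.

1

372 mod 9 = 3 (since 41·9 = 369).
(4 − 3) mod 9 = 1.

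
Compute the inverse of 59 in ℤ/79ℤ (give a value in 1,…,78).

59·75 = 4425 = 56·79 + 1, so 59⁻¹ ≡ 75 (mod 79).

75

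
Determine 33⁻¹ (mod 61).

61 = 1·33 + 28
33 = 1·28 + 5
28 = 5·5 + 3
5 = 1·3 + 2
3 = 1·2 + 1
2 = 2·1 + 0
Back-substituting gives 33·37 ≡ 1 (mod 61).

37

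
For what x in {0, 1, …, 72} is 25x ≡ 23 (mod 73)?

25⁻¹ ≡ 38 (mod 73) because 25·38 = 950 = 13·73 + 1.
Multiplying both sides by 38: x ≡ 38·23 = 874 ≡ 71 (mod 73).
Check: 25·71 = 1775 = 24·73 + 23.

71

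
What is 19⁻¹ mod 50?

50 = 2·19 + 12
19 = 1·12 + 7
12 = 1·7 + 5
7 = 1·5 + 2
5 = 2·2 + 1
2 = 2·1 + 0
Back-substituting gives 19·29 ≡ 1 (mod 50).

29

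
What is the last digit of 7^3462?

The units digit of 7^n cycles with period 4: 7, 9, 3, 1, …
3462 mod 4 = 2, so the last digit matches 7^2 = 9.

9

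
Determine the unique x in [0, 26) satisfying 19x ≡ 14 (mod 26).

19⁻¹ ≡ 11 (mod 26) because 19·11 = 209 = 8·26 + 1.
So x ≡ 11·14 = 154 ≡ 24 (mod 26).
Check: 19·24 = 456 = 17·26 + 14.

24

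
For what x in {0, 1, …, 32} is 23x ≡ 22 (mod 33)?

11

23⁻¹ ≡ 23 (mod 33) because 23·23 = 529 = 16·33 + 1.
So x ≡ 23·22 = 506 ≡ 11 (mod 33).
Check: 23·11 = 253 = 7·33 + 22.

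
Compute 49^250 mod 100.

Square-and-reduce mod 100: 49^1≡49, 49^2≡1, 49^4≡1, 49^8≡1, 49^16≡1, 49^32≡1, 49^64≡1, 49^128≡1.
250 = 2 + 8 + 16 + 32 + 64 + 128, so 49^250 ≡ 1·1·1·1·1·1 ≡ 1 (mod 100).

1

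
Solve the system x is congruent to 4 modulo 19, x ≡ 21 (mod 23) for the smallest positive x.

251

Since 23·5 ≡ 1 (mod 19), take x = 21 + 23·((4−21)·5 mod 19) = 21 + 23·10 = 251.
Check: 251 mod 19 = 4, 251 mod 23 = 21.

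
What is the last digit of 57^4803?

Last digits of 7^n: 7, 9, 3, 1 (period 4).
4803 leaves remainder 3 on division by 4, so 57^4803 ends in 3.

3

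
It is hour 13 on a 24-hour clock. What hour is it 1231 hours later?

1231 mod 24 = 7 (since 51·24 = 1224).
(13 + 7) mod 24 = 20.

20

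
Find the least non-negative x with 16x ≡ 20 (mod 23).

16⁻¹ ≡ 13 (mod 23) because 16·13 = 208 = 9·23 + 1.
Multiplying both sides by 13: x ≡ 13·20 = 260 ≡ 7 (mod 23).
Check: 16·7 = 112 = 4·23 + 20.

7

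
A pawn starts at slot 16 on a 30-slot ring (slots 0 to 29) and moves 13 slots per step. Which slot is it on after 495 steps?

495·13 = 6435.
6435 mod 30 = 15 (since 214·30 = 6420).
(16 + 15) mod 30 = 1.

1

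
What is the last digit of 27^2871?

Powers of 7 mod 10 repeat with period 4: 7, 9, 3, 1.
2871 mod 4 = 3, so the last digit matches 7^3 = 3.

3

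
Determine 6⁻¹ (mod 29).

29 = 4·6 + 5
6 = 1·5 + 1
5 = 5·1 + 0
Back-substituting gives 6·5 ≡ 1 (mod 29).

5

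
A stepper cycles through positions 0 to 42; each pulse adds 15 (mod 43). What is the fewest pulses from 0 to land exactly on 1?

23

15·23 = 345 = 8·43 + 1, so 15⁻¹ ≡ 23 (mod 43).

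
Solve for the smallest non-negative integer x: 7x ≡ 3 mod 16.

7⁻¹ ≡ 7 (mod 16) because 7·7 = 49 = 3·16 + 1.
Multiplying both sides by 7: x ≡ 7·3 = 21 ≡ 5 (mod 16).

5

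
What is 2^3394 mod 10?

The units digit of 2^n cycles with period 4: 2, 4, 8, 6, …
3394 leaves remainder 2 on division by 4, so 2^3394 ends in 4.

4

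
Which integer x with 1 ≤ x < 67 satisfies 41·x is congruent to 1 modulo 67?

18

41·18 = 738 = 11·67 + 1, so 41⁻¹ ≡ 18 (mod 67).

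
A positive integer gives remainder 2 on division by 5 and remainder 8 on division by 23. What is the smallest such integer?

77

x ≡ 2 (mod 5) gives x ∈ {2, 7, 12, 17, 22, 27, 32, 37, …}.
The first of these with x mod 23 = 8 is 77.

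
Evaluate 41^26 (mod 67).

39

By repeated squaring mod 67: 41^1≡41, 41^2≡6, 41^4≡36, 41^8≡23, 41^16≡60.
26 = 2 + 8 + 16, so 41^26 ≡ 6·23·60 ≡ 39 (mod 67).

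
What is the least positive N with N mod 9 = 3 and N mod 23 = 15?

x ≡ 3 (mod 9) gives x ∈ {3, 12, 21, 30, 39, 48, 57, 66, …}.
The first of these with x mod 23 = 15 is 84.

84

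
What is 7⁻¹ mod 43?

7·37 = 259 = 6·43 + 1, so 7⁻¹ ≡ 37 (mod 43).

37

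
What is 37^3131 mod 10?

3

Powers of 7 mod 10 repeat with period 4: 7, 9, 3, 1.
3131 mod 4 = 3, so the last digit matches 7^3 = 3.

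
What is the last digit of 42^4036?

Last digits of 2^n: 2, 4, 8, 6 (period 4).
4036 mod 4 = 0, so the last digit matches 2^4 = 6.

6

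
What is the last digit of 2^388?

Powers of 2 mod 10 repeat with period 4: 2, 4, 8, 6.
388 leaves remainder 0 on division by 4, so 2^388 ends in 6.

6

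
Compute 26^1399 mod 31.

Square-and-reduce mod 31: 26^1≡26, 26^2≡25, 26^4≡5, 26^8≡25, 26^16≡5, 26^32≡25, 26^64≡5, 26^128≡25, 26^256≡5, 26^512≡25, 26^1024≡5.
1399 = 1 + 2 + 4 + 16 + 32 + 64 + 256 + 1024, so 26^1399 ≡ 26·25·5·5·25·5·5·5 ≡ 26 (mod 31).

26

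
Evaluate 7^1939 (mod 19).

7

Successive squares of 7 mod 19: 7^1≡7, 7^2≡11, 7^4≡7, 7^8≡11, 7^16≡7, 7^32≡11, 7^64≡7, 7^128≡11, 7^256≡7, 7^512≡11, 7^1024≡7.
Since 1939 = 1 + 2 + 16 + 128 + 256 + 512 + 1024 in binary, 7^1939 ≡ 7·11·7·11·7·11·7 ≡ 7 (mod 19).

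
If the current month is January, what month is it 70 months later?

70 − 5·12 = 10, so 70 ≡ 10 (mod 12).
January + 10 months → November.

November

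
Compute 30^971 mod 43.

By repeated squaring mod 43: 30^1≡30, 30^2≡40, 30^4≡9, 30^8≡38, 30^16≡25, 30^32≡23, 30^64≡13, 30^128≡40, 30^256≡9, 30^512≡38.
971 = 1 + 2 + 8 + 64 + 128 + 256 + 512, so 30^971 ≡ 30·40·38·13·40·9·38 ≡ 12 (mod 43).

12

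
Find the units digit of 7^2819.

Last digits of 7^n: 7, 9, 3, 1 (period 4).
2819 mod 4 = 3, so the last digit matches 7^3 = 3.

3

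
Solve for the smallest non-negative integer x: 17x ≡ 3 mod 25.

17⁻¹ ≡ 3 (mod 25) because 17·3 = 51 = 2·25 + 1.
So x ≡ 3·3 = 9 ≡ 9 (mod 25).
Check: 17·9 = 153 = 6·25 + 3.

9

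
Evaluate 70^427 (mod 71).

Successive squares of 70 mod 71: 70^1≡70, 70^2≡1, 70^4≡1, 70^8≡1, 70^16≡1, 70^32≡1, 70^64≡1, 70^128≡1, 70^256≡1.
427 = 1 + 2 + 8 + 32 + 128 + 256, so 70^427 ≡ 70·1·1·1·1·1 ≡ 70 (mod 71).

70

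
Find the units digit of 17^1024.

1

Powers of 7 mod 10 repeat with period 4: 7, 9, 3, 1.
1024 leaves remainder 0 on division by 4, so 17^1024 ends in 1.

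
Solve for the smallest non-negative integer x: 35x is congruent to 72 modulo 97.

The inverse of 35 mod 97 is 61 (since 35·61 = 2135 ≡ 1).
Multiplying both sides by 61: x ≡ 61·72 = 4392 ≡ 27 (mod 97).

27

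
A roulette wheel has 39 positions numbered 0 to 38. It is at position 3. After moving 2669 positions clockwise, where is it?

2669 mod 39 = 17 (since 68·39 = 2652).
(3 + 17) mod 39 = 20.

20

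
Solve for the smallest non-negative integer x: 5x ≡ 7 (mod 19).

The inverse of 5 mod 19 is 4 (since 5·4 = 20 ≡ 1).
So x ≡ 4·7 = 28 ≡ 9 (mod 19).

9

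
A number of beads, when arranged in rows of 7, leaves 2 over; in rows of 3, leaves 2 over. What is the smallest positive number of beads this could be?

Since 3·5 ≡ 1 (mod 7), take x = 2 + 3·((2−2)·5 mod 7) = 2 + 3·0 = 2.
Check: 2 mod 7 = 2, 2 mod 3 = 2.

2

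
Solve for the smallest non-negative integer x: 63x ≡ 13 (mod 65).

26

The inverse of 63 mod 65 is 32 (since 63·32 = 2016 ≡ 1).
So x ≡ 32·13 = 416 ≡ 26 (mod 65).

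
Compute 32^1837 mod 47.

Successive squares of 32 mod 47: 32^1≡32, 32^2≡37, 32^4≡6, 32^8≡36, 32^16≡27, 32^32≡24, 32^64≡12, 32^128≡3, 32^256≡9, 32^512≡34, 32^1024≡28.
Since 1837 = 1 + 4 + 8 + 32 + 256 + 512 + 1024 in binary, 32^1837 ≡ 32·6·36·24·9·34·28 ≡ 21 (mod 47).

21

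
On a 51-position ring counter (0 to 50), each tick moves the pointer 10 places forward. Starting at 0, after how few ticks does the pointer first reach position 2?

41

10⁻¹ ≡ 46 (mod 51) because 10·46 = 460 = 9·51 + 1.
So x ≡ 46·2 = 92 ≡ 41 (mod 51).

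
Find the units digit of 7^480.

Last digits of 7^n: 7, 9, 3, 1 (period 4).
480 mod 4 = 0, so the last digit matches 7^4 = 1.

1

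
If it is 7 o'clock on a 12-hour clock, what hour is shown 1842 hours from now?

1

1842 mod 12 = 6 (since 153·12 = 1836).
7 + 6 → 1 on a 12-hour dial.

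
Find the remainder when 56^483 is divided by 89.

27

Successive squares of 56 mod 89: 56^1≡56, 56^2≡21, 56^4≡85, 56^8≡16, 56^16≡78, 56^32≡32, 56^64≡45, 56^128≡67, 56^256≡39.
483 = 1 + 2 + 32 + 64 + 128 + 256, so 56^483 ≡ 56·21·32·45·67·39 ≡ 27 (mod 89).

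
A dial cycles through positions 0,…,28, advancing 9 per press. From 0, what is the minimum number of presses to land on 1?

13

The inverse of 9 mod 29 is 13 (since 9·13 = 117 ≡ 1).
So x ≡ 13·1 = 13 ≡ 13 (mod 29).
Check: 9·13 = 117 = 4·29 + 1.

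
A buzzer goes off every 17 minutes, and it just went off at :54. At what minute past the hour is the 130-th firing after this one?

44

130·17 = 2210.
2210 − 36·60 = 50, so 2210 ≡ 50 (mod 60).
(54 + 50) mod 60 = 44.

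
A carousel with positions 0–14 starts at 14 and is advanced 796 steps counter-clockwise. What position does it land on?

13

796 = 53·15 + 1, so 796 mod 15 = 1.
(14 − 1) mod 15 = 13.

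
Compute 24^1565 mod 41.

Square-and-reduce mod 41: 24^1≡24, 24^2≡2, 24^4≡4, 24^8≡16, 24^16≡10, 24^32≡18, 24^64≡37, 24^128≡16, 24^256≡10, 24^512≡18, 24^1024≡37.
1565 = 1 + 4 + 8 + 16 + 512 + 1024, so 24^1565 ≡ 24·4·16·10·18·37 ≡ 14 (mod 41).

14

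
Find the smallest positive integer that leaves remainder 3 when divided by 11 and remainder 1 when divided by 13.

14

Since 13·6 ≡ 1 (mod 11), take x = 1 + 13·((3−1)·6 mod 11) = 1 + 13·1 = 14.
Check: 14 mod 11 = 3, 14 mod 13 = 1.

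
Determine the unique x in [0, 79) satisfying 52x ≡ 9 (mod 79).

26

The inverse of 52 mod 79 is 38 (since 52·38 = 1976 ≡ 1).
So x ≡ 38·9 = 342 ≡ 26 (mod 79).
Check: 52·26 = 1352 = 17·79 + 9.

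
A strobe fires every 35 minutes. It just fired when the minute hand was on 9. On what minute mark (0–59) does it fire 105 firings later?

105·35 = 3675.
3675 = 61·60 + 15, so 3675 mod 60 = 15.
(9 + 15) mod 60 = 24.

24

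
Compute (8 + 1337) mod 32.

1

1337 = 41·32 + 25, so 1337 mod 32 = 25.
(8 + 25) mod 32 = 1.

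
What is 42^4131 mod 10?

8

Last digits of 2^n: 2, 4, 8, 6 (period 4).
4131 mod 4 = 3, so the last digit matches 2^3 = 8.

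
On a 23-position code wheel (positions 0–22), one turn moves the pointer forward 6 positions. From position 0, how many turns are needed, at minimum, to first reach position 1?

4

6·4 = 24 = 1·23 + 1, so 6⁻¹ ≡ 4 (mod 23).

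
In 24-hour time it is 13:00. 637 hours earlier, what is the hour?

0

637 mod 24 = 13 (since 26·24 = 624).
(13 − 13) mod 24 = 0.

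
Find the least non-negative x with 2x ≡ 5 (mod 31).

18

The inverse of 2 mod 31 is 16 (since 2·16 = 32 ≡ 1).
So x ≡ 16·5 = 80 ≡ 18 (mod 31).
Check: 2·18 = 36 = 1·31 + 5.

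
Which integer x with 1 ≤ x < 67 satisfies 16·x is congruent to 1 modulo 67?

21

67 = 4·16 + 3
16 = 5·3 + 1
3 = 3·1 + 0
Back-substituting gives 16·21 ≡ 1 (mod 67).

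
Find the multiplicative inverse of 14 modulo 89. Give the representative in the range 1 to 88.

14·70 = 980 = 11·89 + 1, so 14⁻¹ ≡ 70 (mod 89).

70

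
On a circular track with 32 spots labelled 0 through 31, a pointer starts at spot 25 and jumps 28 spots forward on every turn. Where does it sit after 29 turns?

5

29·28 = 812.
Dividing 812 by 32 gives quotient 25 and remainder 12.
(25 + 12) mod 32 = 5.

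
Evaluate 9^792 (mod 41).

1

Square-and-reduce mod 41: 9^1≡9, 9^2≡40, 9^4≡1, 9^8≡1, 9^16≡1, 9^32≡1, 9^64≡1, 9^128≡1, 9^256≡1, 9^512≡1.
Since 792 = 8 + 16 + 256 + 512 in binary, 9^792 ≡ 1·1·1·1 ≡ 1 (mod 41).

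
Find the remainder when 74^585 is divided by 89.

By repeated squaring mod 89: 74^1≡74, 74^2≡47, 74^4≡73, 74^8≡78, 74^16≡32, 74^32≡45, 74^64≡67, 74^128≡39, 74^256≡8, 74^512≡64.
Since 585 = 1 + 8 + 64 + 512 in binary, 74^585 ≡ 74·78·67·64 ≡ 59 (mod 89).

59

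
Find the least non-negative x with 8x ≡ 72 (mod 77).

The inverse of 8 mod 77 is 29 (since 8·29 = 232 ≡ 1).
Multiplying both sides by 29: x ≡ 29·72 = 2088 ≡ 9 (mod 77).
Check: 8·9 = 72 = 0·77 + 72.

9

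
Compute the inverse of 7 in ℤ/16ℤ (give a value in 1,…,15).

7

16 = 2·7 + 2
7 = 3·2 + 1
2 = 2·1 + 0
Back-substituting gives 7·7 ≡ 1 (mod 16).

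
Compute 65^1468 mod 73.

8

Successive squares of 65 mod 73: 65^1≡65, 65^2≡64, 65^4≡8, 65^8≡64, 65^16≡8, 65^32≡64, 65^64≡8, 65^128≡64, 65^256≡8, 65^512≡64, 65^1024≡8.
1468 = 4 + 8 + 16 + 32 + 128 + 256 + 1024, so 65^1468 ≡ 8·64·8·64·64·8·8 ≡ 8 (mod 73).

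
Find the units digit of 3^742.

9

The units digit of 3^n cycles with period 4: 3, 9, 7, 1, …
742 mod 4 = 2, so the last digit matches 3^2 = 9.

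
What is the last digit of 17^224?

1

The units digit of 17^n cycles with period 4: 7, 9, 3, 1, …
224 mod 4 = 0, so the last digit matches 7^4 = 1.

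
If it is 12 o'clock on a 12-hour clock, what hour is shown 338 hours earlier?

10

Dividing 338 by 12 gives quotient 28 and remainder 2.
12 − 2 → 10 on a 12-hour dial.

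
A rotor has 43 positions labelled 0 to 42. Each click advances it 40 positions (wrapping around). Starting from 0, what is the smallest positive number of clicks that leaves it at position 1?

43 = 1·40 + 3
40 = 13·3 + 1
3 = 3·1 + 0
Back-substituting gives 40·14 ≡ 1 (mod 43).

14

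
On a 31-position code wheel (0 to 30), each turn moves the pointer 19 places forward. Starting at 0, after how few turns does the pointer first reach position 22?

19⁻¹ ≡ 18 (mod 31) because 19·18 = 342 = 11·31 + 1.
Multiplying both sides by 18: x ≡ 18·22 = 396 ≡ 24 (mod 31).

24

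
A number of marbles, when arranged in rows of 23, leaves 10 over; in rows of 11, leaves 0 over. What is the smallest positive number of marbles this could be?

x ≡ 0 (mod 11) gives x ∈ {0, 11, 22, 33}.
The first of these with x mod 23 = 10 is 33.

33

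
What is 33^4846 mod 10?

9

The units digit of 33^n cycles with period 4: 3, 9, 7, 1, …
4846 mod 4 = 2, so the last digit matches 3^2 = 9.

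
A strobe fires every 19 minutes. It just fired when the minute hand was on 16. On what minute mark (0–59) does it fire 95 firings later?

95·19 = 1805.
1805 = 30·60 + 5, so 1805 mod 60 = 5.
(16 + 5) mod 60 = 21.

21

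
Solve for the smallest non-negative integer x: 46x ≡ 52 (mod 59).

55

The inverse of 46 mod 59 is 9 (since 46·9 = 414 ≡ 1).
Multiplying both sides by 9: x ≡ 9·52 = 468 ≡ 55 (mod 59).
Check: 46·55 = 2530 = 42·59 + 52.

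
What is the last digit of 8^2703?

2

Last digits of 8^n: 8, 4, 2, 6 (period 4).
2703 leaves remainder 3 on division by 4, so 8^2703 ends in 2.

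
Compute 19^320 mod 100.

Successive squares of 19 mod 100: 19^1≡19, 19^2≡61, 19^4≡21, 19^8≡41, 19^16≡81, 19^32≡61, 19^64≡21, 19^128≡41, 19^256≡81.
Since 320 = 64 + 256 in binary, 19^320 ≡ 21·81 ≡ 1 (mod 100).

1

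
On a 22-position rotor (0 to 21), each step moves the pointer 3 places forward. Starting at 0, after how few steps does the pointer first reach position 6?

3⁻¹ ≡ 15 (mod 22) because 3·15 = 45 = 2·22 + 1.
Multiplying both sides by 15: x ≡ 15·6 = 90 ≡ 2 (mod 22).
Check: 3·2 = 6 = 0·22 + 6.

2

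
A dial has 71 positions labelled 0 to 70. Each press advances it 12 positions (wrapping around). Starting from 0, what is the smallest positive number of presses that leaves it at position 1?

6

71 = 5·12 + 11
12 = 1·11 + 1
11 = 11·1 + 0
Back-substituting gives 12·6 ≡ 1 (mod 71).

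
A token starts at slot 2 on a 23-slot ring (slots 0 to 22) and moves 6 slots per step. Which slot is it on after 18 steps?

18·6 = 108.
Dividing 108 by 23 gives quotient 4 and remainder 16.
(2 + 16) mod 23 = 18.

18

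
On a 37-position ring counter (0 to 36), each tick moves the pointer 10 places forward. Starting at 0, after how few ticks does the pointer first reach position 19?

13

The inverse of 10 mod 37 is 26 (since 10·26 = 260 ≡ 1).
So x ≡ 26·19 = 494 ≡ 13 (mod 37).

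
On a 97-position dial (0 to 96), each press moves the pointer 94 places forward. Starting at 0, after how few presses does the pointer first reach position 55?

14

The inverse of 94 mod 97 is 32 (since 94·32 = 3008 ≡ 1).
Multiplying both sides by 32: x ≡ 32·55 = 1760 ≡ 14 (mod 97).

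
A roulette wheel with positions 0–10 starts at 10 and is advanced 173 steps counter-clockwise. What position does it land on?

173 mod 11 = 8 (since 15·11 = 165).
(10 − 8) mod 11 = 2.

2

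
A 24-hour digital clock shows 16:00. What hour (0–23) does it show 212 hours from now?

12

212 mod 24 = 20 (since 8·24 = 192).
(16 + 20) mod 24 = 12.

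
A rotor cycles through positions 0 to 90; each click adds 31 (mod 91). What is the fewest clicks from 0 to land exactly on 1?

47

31·47 = 1457 = 16·91 + 1, so 31⁻¹ ≡ 47 (mod 91).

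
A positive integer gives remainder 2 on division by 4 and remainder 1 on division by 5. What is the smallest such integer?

x ≡ 2 (mod 4) gives x ∈ {2, 6}.
The first of these with x mod 5 = 1 is 6.

6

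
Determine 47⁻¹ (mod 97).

47·64 = 3008 = 31·97 + 1, so 47⁻¹ ≡ 64 (mod 97).

64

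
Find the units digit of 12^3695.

The units digit of 12^n cycles with period 4: 2, 4, 8, 6, …
3695 mod 4 = 3, so the last digit matches 2^3 = 8.

8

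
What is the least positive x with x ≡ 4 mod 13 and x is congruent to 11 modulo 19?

30

Since 19·11 ≡ 1 (mod 13), take x = 11 + 19·((4−11)·11 mod 13) = 11 + 19·1 = 30.
Check: 30 mod 13 = 4, 30 mod 19 = 11.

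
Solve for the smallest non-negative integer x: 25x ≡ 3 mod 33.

12

25⁻¹ ≡ 4 (mod 33) because 25·4 = 100 = 3·33 + 1.
So x ≡ 4·3 = 12 ≡ 12 (mod 33).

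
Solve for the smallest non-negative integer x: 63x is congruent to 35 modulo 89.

50

The inverse of 63 mod 89 is 65 (since 63·65 = 4095 ≡ 1).
Multiplying both sides by 65: x ≡ 65·35 = 2275 ≡ 50 (mod 89).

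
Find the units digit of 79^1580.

1

Powers of 9 mod 10 repeat with period 2: 9, 1.
1580 leaves remainder 0 on division by 2, so 79^1580 ends in 1.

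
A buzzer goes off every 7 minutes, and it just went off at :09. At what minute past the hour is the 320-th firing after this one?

29

320·7 = 2240.
2240 = 37·60 + 20, so 2240 mod 60 = 20.
(9 + 20) mod 60 = 29.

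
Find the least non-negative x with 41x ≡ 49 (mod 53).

41⁻¹ ≡ 22 (mod 53) because 41·22 = 902 = 17·53 + 1.
Multiplying both sides by 22: x ≡ 22·49 = 1078 ≡ 18 (mod 53).
Check: 41·18 = 738 = 13·53 + 49.

18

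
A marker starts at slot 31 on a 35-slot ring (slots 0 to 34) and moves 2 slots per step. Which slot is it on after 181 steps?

8

181·2 = 362.
362 = 10·35 + 12, so 362 mod 35 = 12.
(31 + 12) mod 35 = 8.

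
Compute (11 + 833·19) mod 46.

14

833·19 = 15827.
15827 = 344·46 + 3, so 15827 mod 46 = 3.
(11 + 3) mod 46 = 14.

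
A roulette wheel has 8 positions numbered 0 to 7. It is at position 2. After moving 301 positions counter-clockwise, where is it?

5

301 − 37·8 = 5, so 301 ≡ 5 (mod 8).
(2 − 5) mod 8 = 5.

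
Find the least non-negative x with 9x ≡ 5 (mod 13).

2

The inverse of 9 mod 13 is 3 (since 9·3 = 27 ≡ 1).
Multiplying both sides by 3: x ≡ 3·5 = 15 ≡ 2 (mod 13).
Check: 9·2 = 18 = 1·13 + 5.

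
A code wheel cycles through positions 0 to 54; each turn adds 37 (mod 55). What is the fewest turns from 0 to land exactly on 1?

3

37·3 = 111 = 2·55 + 1, so 37⁻¹ ≡ 3 (mod 55).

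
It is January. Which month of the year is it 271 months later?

Dividing 271 by 12 gives quotient 22 and remainder 7.
January + 7 months → August.

August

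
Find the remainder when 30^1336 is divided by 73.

8

Successive squares of 30 mod 73: 30^1≡30, 30^2≡24, 30^4≡65, 30^8≡64, 30^16≡8, 30^32≡64, 30^64≡8, 30^128≡64, 30^256≡8, 30^512≡64, 30^1024≡8.
Since 1336 = 8 + 16 + 32 + 256 + 1024 in binary, 30^1336 ≡ 64·8·64·8·8 ≡ 8 (mod 73).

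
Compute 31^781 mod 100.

31

Successive squares of 31 mod 100: 31^1≡31, 31^2≡61, 31^4≡21, 31^8≡41, 31^16≡81, 31^32≡61, 31^64≡21, 31^128≡41, 31^256≡81, 31^512≡61.
Since 781 = 1 + 4 + 8 + 256 + 512 in binary, 31^781 ≡ 31·21·41·81·61 ≡ 31 (mod 100).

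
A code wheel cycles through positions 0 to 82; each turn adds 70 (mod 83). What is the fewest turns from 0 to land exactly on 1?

51

83 = 1·70 + 13
70 = 5·13 + 5
13 = 2·5 + 3
5 = 1·3 + 2
3 = 1·2 + 1
2 = 2·1 + 0
Back-substituting gives 70·51 ≡ 1 (mod 83).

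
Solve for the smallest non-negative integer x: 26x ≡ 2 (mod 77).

6

The inverse of 26 mod 77 is 3 (since 26·3 = 78 ≡ 1).
So x ≡ 3·2 = 6 ≡ 6 (mod 77).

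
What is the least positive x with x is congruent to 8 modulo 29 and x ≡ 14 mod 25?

Since 25·7 ≡ 1 (mod 29), take x = 14 + 25·((8−14)·7 mod 29) = 14 + 25·16 = 414.
Check: 414 mod 29 = 8, 414 mod 25 = 14.

414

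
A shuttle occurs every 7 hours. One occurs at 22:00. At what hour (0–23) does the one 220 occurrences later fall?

220·7 = 1540.
Dividing 1540 by 24 gives quotient 64 and remainder 4.
(22 + 4) mod 24 = 2.

2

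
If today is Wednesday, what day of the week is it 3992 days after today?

Friday

3992 − 570·7 = 2, so 3992 ≡ 2 (mod 7).
Wednesday + 2 days → Friday.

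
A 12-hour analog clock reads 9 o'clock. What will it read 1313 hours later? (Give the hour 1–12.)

2

Dividing 1313 by 12 gives quotient 109 and remainder 5.
9 + 5 → 2 on a 12-hour dial.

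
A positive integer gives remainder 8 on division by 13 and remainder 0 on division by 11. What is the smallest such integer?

Since 11·6 ≡ 1 (mod 13), take x = 0 + 11·((8−0)·6 mod 13) = 0 + 11·9 = 99.
Check: 99 mod 13 = 8, 99 mod 11 = 0.

99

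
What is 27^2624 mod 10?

1

The units digit of 27^n cycles with period 4: 7, 9, 3, 1, …
2624 mod 4 = 0, so the last digit matches 7^4 = 1.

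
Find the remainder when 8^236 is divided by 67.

62

Successive squares of 8 mod 67: 8^1≡8, 8^2≡64, 8^4≡9, 8^8≡14, 8^16≡62, 8^32≡25, 8^64≡22, 8^128≡15.
Since 236 = 4 + 8 + 32 + 64 + 128 in binary, 8^236 ≡ 9·14·25·22·15 ≡ 62 (mod 67).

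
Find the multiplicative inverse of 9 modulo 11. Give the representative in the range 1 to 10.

5

9·5 = 45 = 4·11 + 1, so 9⁻¹ ≡ 5 (mod 11).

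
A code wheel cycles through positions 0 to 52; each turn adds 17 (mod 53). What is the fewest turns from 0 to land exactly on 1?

53 = 3·17 + 2
17 = 8·2 + 1
2 = 2·1 + 0
Back-substituting gives 17·25 ≡ 1 (mod 53).

25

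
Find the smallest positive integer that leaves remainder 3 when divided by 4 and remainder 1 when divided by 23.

47

x ≡ 3 (mod 4) gives x ∈ {3, 7, 11, 15, 19, 23, 27, 31, …}.
The first of these with x mod 23 = 1 is 47.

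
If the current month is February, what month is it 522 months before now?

August

Dividing 522 by 12 gives quotient 43 and remainder 6.
February − 6 months → August.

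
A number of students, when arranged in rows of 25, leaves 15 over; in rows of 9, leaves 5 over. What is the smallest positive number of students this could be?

x ≡ 5 (mod 9) gives x ∈ {5, 14, 23, 32, 41, 50, 59, 68, …}.
The first of these with x mod 25 = 15 is 140.

140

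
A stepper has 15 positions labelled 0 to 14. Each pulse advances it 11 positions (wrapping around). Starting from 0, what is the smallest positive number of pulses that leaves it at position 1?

11

11·11 = 121 = 8·15 + 1, so 11⁻¹ ≡ 11 (mod 15).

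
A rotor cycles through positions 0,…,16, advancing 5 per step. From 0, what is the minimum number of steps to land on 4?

11

The inverse of 5 mod 17 is 7 (since 5·7 = 35 ≡ 1).
Multiplying both sides by 7: x ≡ 7·4 = 28 ≡ 11 (mod 17).
Check: 5·11 = 55 = 3·17 + 4.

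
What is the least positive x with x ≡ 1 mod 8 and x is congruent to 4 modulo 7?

25

x ≡ 4 (mod 7) gives x ∈ {4, 11, 18, 25}.
The first of these with x mod 8 = 1 is 25.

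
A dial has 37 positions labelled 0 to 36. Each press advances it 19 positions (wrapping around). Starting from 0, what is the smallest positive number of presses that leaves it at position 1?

2

19·2 = 38 = 1·37 + 1, so 19⁻¹ ≡ 2 (mod 37).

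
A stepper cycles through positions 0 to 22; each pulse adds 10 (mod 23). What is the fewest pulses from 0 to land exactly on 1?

7

10·7 = 70 = 3·23 + 1, so 10⁻¹ ≡ 7 (mod 23).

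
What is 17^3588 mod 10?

Powers of 7 mod 10 repeat with period 4: 7, 9, 3, 1.
3588 mod 4 = 0, so the last digit matches 7^4 = 1.

1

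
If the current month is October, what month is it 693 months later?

Dividing 693 by 12 gives quotient 57 and remainder 9.
October + 9 months → July.

July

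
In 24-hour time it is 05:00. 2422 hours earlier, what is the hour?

7

2422 mod 24 = 22 (since 100·24 = 2400).
(5 − 22) mod 24 = 7.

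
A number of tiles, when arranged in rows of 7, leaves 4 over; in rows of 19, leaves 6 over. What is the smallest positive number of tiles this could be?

x ≡ 4 (mod 7) gives x ∈ {4, 11, 18, 25}.
The first of these with x mod 19 = 6 is 25.

25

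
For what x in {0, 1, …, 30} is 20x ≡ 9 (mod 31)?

2

20⁻¹ ≡ 14 (mod 31) because 20·14 = 280 = 9·31 + 1.
So x ≡ 14·9 = 126 ≡ 2 (mod 31).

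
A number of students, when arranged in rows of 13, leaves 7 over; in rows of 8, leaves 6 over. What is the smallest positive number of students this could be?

46

x ≡ 6 (mod 8) gives x ∈ {6, 14, 22, 30, 38, 46}.
The first of these with x mod 13 = 7 is 46.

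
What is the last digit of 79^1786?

Last digits of 9^n: 9, 1 (period 2).
1786 mod 2 = 0, so the last digit matches 9^2 = 1.

1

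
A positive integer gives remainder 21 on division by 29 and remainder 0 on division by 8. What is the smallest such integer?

224

x ≡ 0 (mod 8) gives x ∈ {0, 8, 16, 24, 32, 40, 48, 56, …}.
The first of these with x mod 29 = 21 is 224.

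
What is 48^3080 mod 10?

Powers of 8 mod 10 repeat with period 4: 8, 4, 2, 6.
3080 mod 4 = 0, so the last digit matches 8^4 = 6.

6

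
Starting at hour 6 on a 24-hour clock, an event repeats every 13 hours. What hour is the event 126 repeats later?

126·13 = 1638.
1638 = 68·24 + 6, so 1638 mod 24 = 6.
(6 + 6) mod 24 = 12.

12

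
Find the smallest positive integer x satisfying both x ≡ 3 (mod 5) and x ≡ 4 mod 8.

x ≡ 3 (mod 5) gives x ∈ {3, 8, 13, 18, 23, 28}.
The first of these with x mod 8 = 4 is 28.

28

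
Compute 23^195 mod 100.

Square-and-reduce mod 100: 23^1≡23, 23^2≡29, 23^4≡41, 23^8≡81, 23^16≡61, 23^32≡21, 23^64≡41, 23^128≡81.
Since 195 = 1 + 2 + 64 + 128 in binary, 23^195 ≡ 23·29·41·81 ≡ 7 (mod 100).

7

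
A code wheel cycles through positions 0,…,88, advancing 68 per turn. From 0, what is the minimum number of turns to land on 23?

68⁻¹ ≡ 72 (mod 89) because 68·72 = 4896 = 55·89 + 1.
Multiplying both sides by 72: x ≡ 72·23 = 1656 ≡ 54 (mod 89).

54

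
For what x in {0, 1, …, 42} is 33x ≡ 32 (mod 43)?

The inverse of 33 mod 43 is 30 (since 33·30 = 990 ≡ 1).
So x ≡ 30·32 = 960 ≡ 14 (mod 43).

14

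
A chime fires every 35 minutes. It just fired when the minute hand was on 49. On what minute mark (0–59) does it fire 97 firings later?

97·35 = 3395.
3395 mod 60 = 35 (since 56·60 = 3360).
(49 + 35) mod 60 = 24.

24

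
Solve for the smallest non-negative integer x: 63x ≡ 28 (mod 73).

The inverse of 63 mod 73 is 51 (since 63·51 = 3213 ≡ 1).
So x ≡ 51·28 = 1428 ≡ 41 (mod 73).
Check: 63·41 = 2583 = 35·73 + 28.

41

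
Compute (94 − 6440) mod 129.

104

6440 mod 129 = 119 (since 49·129 = 6321).
(94 − 119) mod 129 = 104.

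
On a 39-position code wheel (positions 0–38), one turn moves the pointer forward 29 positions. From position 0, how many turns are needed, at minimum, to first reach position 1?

39 = 1·29 + 10
29 = 2·10 + 9
10 = 1·9 + 1
9 = 9·1 + 0
Back-substituting gives 29·35 ≡ 1 (mod 39).

35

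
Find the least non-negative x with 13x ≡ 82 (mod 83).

The inverse of 13 mod 83 is 32 (since 13·32 = 416 ≡ 1).
So x ≡ 32·82 = 2624 ≡ 51 (mod 83).
Check: 13·51 = 663 = 7·83 + 82.

51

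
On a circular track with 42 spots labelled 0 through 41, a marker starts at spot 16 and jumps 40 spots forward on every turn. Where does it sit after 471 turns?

40

471·40 = 18840.
18840 − 448·42 = 24, so 18840 ≡ 24 (mod 42).
(16 + 24) mod 42 = 40.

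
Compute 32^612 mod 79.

22

Successive squares of 32 mod 79: 32^1≡32, 32^2≡76, 32^4≡9, 32^8≡2, 32^16≡4, 32^32≡16, 32^64≡19, 32^128≡45, 32^256≡50, 32^512≡51.
612 = 4 + 32 + 64 + 512, so 32^612 ≡ 9·16·19·51 ≡ 22 (mod 79).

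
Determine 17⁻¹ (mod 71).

46

71 = 4·17 + 3
17 = 5·3 + 2
3 = 1·2 + 1
2 = 2·1 + 0
Back-substituting gives 17·46 ≡ 1 (mod 71).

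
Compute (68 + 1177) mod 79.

1177 = 14·79 + 71, so 1177 mod 79 = 71.
(68 + 71) mod 79 = 60.

60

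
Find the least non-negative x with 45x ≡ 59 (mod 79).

61

45⁻¹ ≡ 72 (mod 79) because 45·72 = 3240 = 41·79 + 1.
Multiplying both sides by 72: x ≡ 72·59 = 4248 ≡ 61 (mod 79).
Check: 45·61 = 2745 = 34·79 + 59.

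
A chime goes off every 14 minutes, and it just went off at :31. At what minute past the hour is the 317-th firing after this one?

317·14 = 4438.
4438 mod 60 = 58 (since 73·60 = 4380).
(31 + 58) mod 60 = 29.

29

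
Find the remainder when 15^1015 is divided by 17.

8

By repeated squaring mod 17: 15^1≡15, 15^2≡4, 15^4≡16, 15^8≡1, 15^16≡1, 15^32≡1, 15^64≡1, 15^128≡1, 15^256≡1, 15^512≡1.
Since 1015 = 1 + 2 + 4 + 16 + 32 + 64 + 128 + 256 + 512 in binary, 15^1015 ≡ 15·4·16·1·1·1·1·1·1 ≡ 8 (mod 17).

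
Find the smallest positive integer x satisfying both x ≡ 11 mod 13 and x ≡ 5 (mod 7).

89

x ≡ 5 (mod 7) gives x ∈ {5, 12, 19, 26, 33, 40, 47, 54, …}.
The first of these with x mod 13 = 11 is 89.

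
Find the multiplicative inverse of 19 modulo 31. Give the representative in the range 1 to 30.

19·18 = 342 = 11·31 + 1, so 19⁻¹ ≡ 18 (mod 31).

18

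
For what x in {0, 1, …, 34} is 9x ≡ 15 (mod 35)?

25

9⁻¹ ≡ 4 (mod 35) because 9·4 = 36 = 1·35 + 1.
Multiplying both sides by 4: x ≡ 4·15 = 60 ≡ 25 (mod 35).
Check: 9·25 = 225 = 6·35 + 15.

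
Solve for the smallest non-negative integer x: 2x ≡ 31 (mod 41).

36

The inverse of 2 mod 41 is 21 (since 2·21 = 42 ≡ 1).
So x ≡ 21·31 = 651 ≡ 36 (mod 41).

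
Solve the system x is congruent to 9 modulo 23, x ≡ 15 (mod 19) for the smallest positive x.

Since 19·17 ≡ 1 (mod 23), take x = 15 + 19·((9−15)·17 mod 23) = 15 + 19·13 = 262.
Check: 262 mod 23 = 9, 262 mod 19 = 15.

262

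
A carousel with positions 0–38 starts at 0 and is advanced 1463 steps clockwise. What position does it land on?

20

Dividing 1463 by 39 gives quotient 37 and remainder 20.
(0 + 20) mod 39 = 20.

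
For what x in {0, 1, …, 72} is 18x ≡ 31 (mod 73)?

The inverse of 18 mod 73 is 69 (since 18·69 = 1242 ≡ 1).
So x ≡ 69·31 = 2139 ≡ 22 (mod 73).

22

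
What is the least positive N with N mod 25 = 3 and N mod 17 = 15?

253

x ≡ 15 (mod 17) gives x ∈ {15, 32, 49, 66, 83, 100, 117, 134, …}.
The first of these with x mod 25 = 3 is 253.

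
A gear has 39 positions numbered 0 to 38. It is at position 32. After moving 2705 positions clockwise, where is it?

7

Dividing 2705 by 39 gives quotient 69 and remainder 14.
(32 + 14) mod 39 = 7.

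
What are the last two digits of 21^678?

Successive squares of 21 mod 100: 21^1≡21, 21^2≡41, 21^4≡81, 21^8≡61, 21^16≡21, 21^32≡41, 21^64≡81, 21^128≡61, 21^256≡21, 21^512≡41.
678 = 2 + 4 + 32 + 128 + 512, so 21^678 ≡ 41·81·41·61·41 ≡ 61 (mod 100).

61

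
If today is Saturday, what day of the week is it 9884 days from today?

Saturday

9884 mod 7 = 0 (since 1412·7 = 9884).
Saturday + 0 days → Saturday.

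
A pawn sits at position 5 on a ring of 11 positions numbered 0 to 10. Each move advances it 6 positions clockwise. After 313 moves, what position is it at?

313·6 = 1878.
Dividing 1878 by 11 gives quotient 170 and remainder 8.
(5 + 8) mod 11 = 2.

2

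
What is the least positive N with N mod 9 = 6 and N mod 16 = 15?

x ≡ 6 (mod 9) gives x ∈ {6, 15}.
The first of these with x mod 16 = 15 is 15.

15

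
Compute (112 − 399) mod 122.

399 − 3·122 = 33, so 399 ≡ 33 (mod 122).
(112 − 33) mod 122 = 79.

79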